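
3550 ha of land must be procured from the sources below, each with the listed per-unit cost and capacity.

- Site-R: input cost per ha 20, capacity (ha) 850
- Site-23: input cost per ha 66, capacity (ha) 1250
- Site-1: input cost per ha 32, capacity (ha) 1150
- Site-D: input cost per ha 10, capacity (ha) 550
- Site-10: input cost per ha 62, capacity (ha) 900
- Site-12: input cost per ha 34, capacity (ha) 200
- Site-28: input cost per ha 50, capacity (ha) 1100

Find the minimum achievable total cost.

Fill from the cheapest source first.
Site-D at 10: take all 550 ha → 3000 still needed.
Site-R (20): use full 850 → 2150 ha to go.
Site-1 (32): use full 1150 → 1000 ha to go.
Site-12 (34): use full 200 → 800 ha to go.
Take 800 from Site-28 at 50 to finish.
Site-10, Site-23: unused.
Cost = 550×10 + 850×20 + 1150×32 + 200×34 + 800×50 = 106100.

106100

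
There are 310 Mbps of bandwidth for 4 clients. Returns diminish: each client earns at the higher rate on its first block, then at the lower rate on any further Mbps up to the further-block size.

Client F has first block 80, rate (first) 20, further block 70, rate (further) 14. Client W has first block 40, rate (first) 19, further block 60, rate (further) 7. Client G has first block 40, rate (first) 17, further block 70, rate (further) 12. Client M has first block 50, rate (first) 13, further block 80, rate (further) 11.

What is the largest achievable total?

Rank every tier by rate: Client F/T1 20 > Client W/T1 19 > Client G/T1 17 > Client F/T2 14 > Client M/T1 13 > Client G/T2 12 > Client M/T2 11 > Client W/T2 7.
Fill Client F T1 block (80 at 20) — 230 left.
Client W/T1 (19): +40 — 190 left.
Fill Client G T1 block (40 at 17) — 150 left.
Fill Client F T2 block (70 at 14) — 80 left.
Client M/T1 (13): +50 — 30 left.
Client G/T2: +30 of 70 at 12; pool empty.
Total = 20×80 + 19×40 + 17×40 + 14×70 + 13×50 + 12×30 = 5030.

5030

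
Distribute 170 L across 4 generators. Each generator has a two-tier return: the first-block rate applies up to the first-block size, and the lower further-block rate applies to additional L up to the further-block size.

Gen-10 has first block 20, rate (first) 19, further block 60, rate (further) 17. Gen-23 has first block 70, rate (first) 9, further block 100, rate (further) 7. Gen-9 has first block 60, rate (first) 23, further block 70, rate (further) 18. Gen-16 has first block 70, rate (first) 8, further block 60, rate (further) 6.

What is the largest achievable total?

3360

Treat each block as its own option and order by rate: Gen-9/T1 23 > Gen-10/T1 19 > Gen-9/T2 18 > Gen-10/T2 17 > Gen-23/T1 9 > Gen-16/T1 8 > Gen-23/T2 7 > Gen-16/T2 6.
Gen-9 T1 at 23: fill all 60 ; 110 left.
Fill Gen-10 T1 block (20 at 19) ; 90 left.
Gen-9/T2 (18): +70 ; 20 left.
Gen-10 T2 at 17: only 20 left, fill 20.
Total = 23×60 + 19×20 + 18×70 + 17×20 = 3360.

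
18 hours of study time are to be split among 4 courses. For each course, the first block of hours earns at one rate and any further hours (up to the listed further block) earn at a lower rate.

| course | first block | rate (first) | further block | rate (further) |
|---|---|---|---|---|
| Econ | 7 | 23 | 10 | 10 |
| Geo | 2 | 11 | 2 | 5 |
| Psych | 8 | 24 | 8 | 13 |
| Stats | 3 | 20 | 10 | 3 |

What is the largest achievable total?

413

Treat each block as its own option and order by rate: Psych/tier1 24 > Econ/tier1 23 > Stats/tier1 20 > Psych/tier2 13 > Geo/tier1 11 > Econ/tier2 10 > Geo/tier2 5 > Stats/tier2 3.
Psych/tier1 (24): +8 ; 10 left.
Econ/tier1 (23): +7 ; 3 left.
Stats/tier1 (20): +3 ; 0 left.
Total = 24×8 + 23×7 + 20×3 = 413.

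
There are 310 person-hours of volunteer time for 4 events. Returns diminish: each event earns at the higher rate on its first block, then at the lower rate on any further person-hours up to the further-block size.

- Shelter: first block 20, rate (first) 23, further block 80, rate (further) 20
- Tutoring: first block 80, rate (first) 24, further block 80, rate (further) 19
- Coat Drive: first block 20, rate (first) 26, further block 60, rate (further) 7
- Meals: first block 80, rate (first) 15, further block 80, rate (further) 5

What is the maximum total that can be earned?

6470

Order all 8 blocks by rate: Coat Drive/T1 26 > Tutoring/T1 24 > Shelter/T1 23 > Shelter/T2 20 > Tutoring/T2 19 > Meals/T1 15 > Coat Drive/T2 7 > Meals/T2 5.
Coat Drive T1 at 26: fill all 20 ; 290 left.
Tutoring T1 at 24: fill all 80 ; 210 left.
Fill Shelter T1 block (20 at 23) ; 190 left.
Fill Shelter T2 block (80 at 20) ; 110 left.
Fill Tutoring T2 block (80 at 19) ; 30 left.
Meals T1 at 15: only 30 left, fill 30.
Total = 26×20 + 24×80 + 23×20 + 20×80 + 19×80 + 15×30 = 6470.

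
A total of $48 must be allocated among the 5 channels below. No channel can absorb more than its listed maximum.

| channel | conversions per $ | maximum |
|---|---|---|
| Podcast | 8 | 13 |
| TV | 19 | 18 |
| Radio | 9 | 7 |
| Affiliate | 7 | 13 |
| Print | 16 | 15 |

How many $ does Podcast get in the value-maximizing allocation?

Rank by conversions per $: TV 19 > Print 16 > Radio 9 > Podcast 8 > Affiliate 7.
TV: +18 to 18 (cap) ; 30 left.
Give Print 15 to hit its cap of 15 ; 15 left.
Radio takes 7 to reach its cap of 7 ; 8 left.
Podcast: +8 (room for 13) → 8. Pool exhausted.

8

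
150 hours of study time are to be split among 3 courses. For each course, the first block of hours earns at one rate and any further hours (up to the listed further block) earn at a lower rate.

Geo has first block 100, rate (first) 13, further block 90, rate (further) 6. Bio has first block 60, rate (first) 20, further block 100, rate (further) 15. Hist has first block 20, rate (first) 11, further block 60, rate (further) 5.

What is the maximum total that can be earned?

Treat each block as its own option and order by rate: Bio/T1 20 > Bio/T2 15 > Geo/T1 13 > Hist/T1 11 > Geo/T2 6 > Hist/T2 5.
Bio/T1 (20): +60 ; 90 left.
Bio/T2: +90 of 100 at 15; pool empty.
Total = 20×60 + 15×90 = 2550.

2550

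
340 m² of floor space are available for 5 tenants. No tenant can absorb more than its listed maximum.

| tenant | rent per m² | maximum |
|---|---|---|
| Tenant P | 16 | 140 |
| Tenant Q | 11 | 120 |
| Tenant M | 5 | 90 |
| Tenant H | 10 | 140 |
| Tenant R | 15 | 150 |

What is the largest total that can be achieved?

Highest rent per m² first: Tenant P 16 > Tenant R 15 > Tenant Q 11 > Tenant H 10 > Tenant M 5.
Give Tenant P 140 to hit its cap of 140 → 200 left.
Tenant R: +150 to 150 (cap) → 50 left.
Tenant Q has room for 120 but only 50 remain, so it gets 50.
Total = 16×140 + 11×50 + 15×150 = 5040.

5040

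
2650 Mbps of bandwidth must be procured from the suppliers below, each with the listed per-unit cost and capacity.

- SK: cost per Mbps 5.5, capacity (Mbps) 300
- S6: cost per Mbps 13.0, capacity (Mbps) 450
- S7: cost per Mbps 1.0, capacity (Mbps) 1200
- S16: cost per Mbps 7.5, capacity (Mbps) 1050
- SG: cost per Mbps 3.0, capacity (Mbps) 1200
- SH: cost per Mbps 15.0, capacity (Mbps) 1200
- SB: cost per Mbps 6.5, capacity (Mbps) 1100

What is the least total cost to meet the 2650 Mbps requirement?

6175

Fill from the cheapest supplier first.
S7 at 1.0: take all 1200 Mbps → 1450 still needed.
Take 1200 from SG at 3.0 → need 250 more.
SK at 5.5: take 250 of its 300 → requirement met.
SB, S16, S6, SH: unused.
Cost = 1200×1.0 + 1200×3.0 + 250×5.5 = 6175.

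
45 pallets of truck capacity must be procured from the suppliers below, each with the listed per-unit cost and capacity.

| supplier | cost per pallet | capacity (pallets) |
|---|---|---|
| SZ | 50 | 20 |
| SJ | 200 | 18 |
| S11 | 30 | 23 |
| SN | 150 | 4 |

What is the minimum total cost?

1990

Cheapest first:
S11 at 30: take all 23 pallets ; 22 still needed.
Take 20 from SZ at 50 ; need 2 more.
SN (150): take the remaining 2 ; done.
SJ: unused.
Cost = 23×30 + 20×50 + 2×150 = 1990.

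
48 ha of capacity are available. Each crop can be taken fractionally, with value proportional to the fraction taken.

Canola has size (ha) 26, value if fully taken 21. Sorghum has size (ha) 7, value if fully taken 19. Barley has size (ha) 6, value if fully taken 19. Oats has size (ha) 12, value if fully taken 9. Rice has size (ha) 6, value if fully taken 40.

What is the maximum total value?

101.25

Sort by value density: Rice 40/6≈6.67, Barley 19/6≈3.17, Sorghum 19/7≈2.71, Canola 21/26≈0.808, Oats 9/12≈0.75.
Rice: take in full, 6 ha for value 40 ; 42 left.
Barley: take in full, 6 ha for value 19 ; 36 left.
Sorghum: take in full, 7 ha for value 19 ; 29 left.
Canola: take in full, 26 ha for value 21 ; 3 left.
3 ha left: a 3/12 share of Oats gives 9×3/12 = 2.25.
Total value = 101.25.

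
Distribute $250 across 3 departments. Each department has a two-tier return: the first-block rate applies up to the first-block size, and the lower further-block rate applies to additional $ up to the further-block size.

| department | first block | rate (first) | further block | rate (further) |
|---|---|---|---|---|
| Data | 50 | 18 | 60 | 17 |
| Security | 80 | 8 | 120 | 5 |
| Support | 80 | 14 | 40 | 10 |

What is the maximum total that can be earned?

3600

Order all 6 blocks by rate: Data/first 18 > Data/second 17 > Support/first 14 > Support/second 10 > Security/first 8 > Security/second 5.
Data first at 18: fill all 50 → 200 left.
Fill Data second block (60 at 17) → 140 left.
Fill Support first block (80 at 14) → 60 left.
Fill Support second block (40 at 10) → 20 left.
20 remain; put them into Security first at 8.
Total = 18×50 + 17×60 + 14×80 + 10×40 + 8×20 = 3600.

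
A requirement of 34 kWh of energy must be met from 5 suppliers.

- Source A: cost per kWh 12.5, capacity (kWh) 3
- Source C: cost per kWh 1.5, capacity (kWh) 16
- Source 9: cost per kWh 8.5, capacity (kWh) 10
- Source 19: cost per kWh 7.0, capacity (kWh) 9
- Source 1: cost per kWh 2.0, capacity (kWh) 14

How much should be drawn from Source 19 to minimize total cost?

Cheapest first:
Source C (1.5): use full 16 ; 18 kWh to go.
Source 1 at 2.0: take all 14 kWh ; 4 still needed.
Take 4 from Source 19 at 7.0 to finish.
Source 9, Source A: unused.

4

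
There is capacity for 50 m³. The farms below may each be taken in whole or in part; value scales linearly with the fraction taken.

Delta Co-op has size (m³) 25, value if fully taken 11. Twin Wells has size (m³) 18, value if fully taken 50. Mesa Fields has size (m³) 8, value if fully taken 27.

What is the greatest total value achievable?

Rank by value-to-size ratio: Mesa Fields 27/8≈3.38, Twin Wells 50/18≈2.78, Delta Co-op 11/25≈0.44.
Mesa Fields: take in full, 8 m³ for value 27 — 42 left.
Twin Wells: take in full, 18 m³ for value 50 — 24 left.
Fill the last 24 m³ with part of Delta Co-op: 24/25 of it earns 10.56.
Total value = 87.56.

87.56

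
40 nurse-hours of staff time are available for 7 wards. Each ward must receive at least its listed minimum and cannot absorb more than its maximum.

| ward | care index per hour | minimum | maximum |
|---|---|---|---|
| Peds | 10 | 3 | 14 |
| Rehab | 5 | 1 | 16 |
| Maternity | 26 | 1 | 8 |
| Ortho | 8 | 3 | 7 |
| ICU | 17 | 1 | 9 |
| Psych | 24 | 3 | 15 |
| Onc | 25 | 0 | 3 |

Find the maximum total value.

821

Meeting every minimum uses 3+1+1+3+1+3+0 = 12 nurse-hours, leaving 28.
Rank by care index per hour: Maternity 26 > Onc 25 > Psych 24 > ICU 17 > Peds 10 > Ortho 8 > Rehab 5.
Give Maternity 7 more to hit its cap of 8 ; 21 left.
Onc takes 3 more to reach its cap of 3 ; 18 left.
Psych takes 12 more to reach its cap of 15 ; 6 left.
ICU: +6 (room for 8) → 7. Pool exhausted.
Total = 10×3 + 5×1 + 26×8 + 8×3 + 17×7 + 24×15 + 25×3 = 821.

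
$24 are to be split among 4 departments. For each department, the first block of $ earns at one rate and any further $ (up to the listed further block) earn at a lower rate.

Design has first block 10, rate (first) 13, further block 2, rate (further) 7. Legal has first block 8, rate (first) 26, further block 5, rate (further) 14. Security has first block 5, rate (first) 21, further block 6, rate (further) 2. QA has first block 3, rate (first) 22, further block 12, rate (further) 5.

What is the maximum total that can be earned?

Treat each block as its own option and order by rate: Legal/first 26 > QA/first 22 > Security/first 21 > Legal/second 14 > Design/first 13 > Design/second 7 > QA/second 5 > Security/second 2.
Legal first at 26: fill all 8 → 16 left.
Fill QA first block (3 at 22) → 13 left.
Security/first (21): +5 → 8 left.
Legal/second (14): +5 → 3 left.
Design first at 13: only 3 left, fill 3.
Total = 26×8 + 22×3 + 21×5 + 14×5 + 13×3 = 488.

488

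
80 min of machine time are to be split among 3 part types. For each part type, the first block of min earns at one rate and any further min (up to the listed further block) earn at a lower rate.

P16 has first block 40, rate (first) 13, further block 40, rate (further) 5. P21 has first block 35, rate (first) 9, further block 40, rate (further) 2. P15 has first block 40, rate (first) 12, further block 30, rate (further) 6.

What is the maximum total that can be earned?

1000

Order all 6 blocks by rate: P16/T1 13 > P15/T1 12 > P21/T1 9 > P15/T2 6 > P16/T2 5 > P21/T2 2.
Fill P16 T1 block (40 at 13) → 40 left.
Fill P15 T1 block (40 at 12) → 0 left.
Total = 13×40 + 12×40 = 1000.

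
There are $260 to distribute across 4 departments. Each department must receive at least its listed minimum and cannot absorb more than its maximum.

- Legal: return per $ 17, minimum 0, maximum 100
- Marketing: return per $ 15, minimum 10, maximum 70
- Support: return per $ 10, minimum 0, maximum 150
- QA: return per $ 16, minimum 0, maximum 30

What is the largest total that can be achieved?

3830

Meeting every minimum uses 0+10+0+0 = 10 $, leaving 250.
Highest return per $ first: Legal 17 > QA 16 > Marketing 15 > Support 10.
Legal takes 100 more to reach its cap of 100 ; 150 left.
QA takes 30 more to reach its cap of 30 ; 120 left.
Give Marketing 60 more to hit its cap of 70 ; 60 left.
Support has room for 150 more but only 60 remain, so it gets 60.
Total = 17×100 + 15×70 + 10×60 + 16×30 = 3830.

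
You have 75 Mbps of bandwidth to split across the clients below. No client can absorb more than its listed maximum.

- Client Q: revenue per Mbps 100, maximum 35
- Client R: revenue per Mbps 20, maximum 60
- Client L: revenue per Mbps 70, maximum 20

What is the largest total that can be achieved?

5300

Highest revenue per Mbps first: Client Q 100 > Client L 70 > Client R 20.
Give Client Q 35 to hit its cap of 35 → 40 left.
Client L takes 20 to reach its cap of 20 → 20 left.
Only 20 left; Client R takes them to reach 20.
Total = 100×35 + 20×20 + 70×20 = 5300.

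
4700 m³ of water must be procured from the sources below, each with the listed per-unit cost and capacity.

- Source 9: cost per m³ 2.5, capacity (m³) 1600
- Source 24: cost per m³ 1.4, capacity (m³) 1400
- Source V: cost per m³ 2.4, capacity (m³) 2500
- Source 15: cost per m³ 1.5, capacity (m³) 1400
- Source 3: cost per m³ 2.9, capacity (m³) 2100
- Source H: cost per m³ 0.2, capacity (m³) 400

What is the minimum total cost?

Use sources in increasing cost order.
Take 400 from Source H at 0.2 ; need 4300 more.
Source 24 (1.4): use full 1400 ; 2900 m³ to go.
Source 15 (1.5): use full 1400 ; 1500 m³ to go.
Take 1500 from Source V at 2.4 to finish.
Source 9, Source 3: unused.
Cost = 400×0.2 + 1400×1.4 + 1400×1.5 + 1500×2.4 = 7740.

7740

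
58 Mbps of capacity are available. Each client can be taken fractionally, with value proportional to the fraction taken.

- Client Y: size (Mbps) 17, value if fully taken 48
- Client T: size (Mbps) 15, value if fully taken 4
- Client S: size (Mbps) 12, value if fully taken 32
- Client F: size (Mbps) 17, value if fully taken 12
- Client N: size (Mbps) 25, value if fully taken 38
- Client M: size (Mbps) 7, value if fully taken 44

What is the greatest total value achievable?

Sort by value density: Client M 44/7≈6.29, Client Y 48/17≈2.82, Client S 32/12≈2.67, Client N 38/25≈1.52, Client F 12/17≈0.706, Client T 4/15≈0.267.
All 7 Mbps of Client M fit (value 44) — 51 remain.
Take all of Client Y (17 Mbps, value 48) — 34 Mbps left.
Client S: take in full, 12 Mbps for value 32 — 22 left.
22 Mbps left: a 22/25 share of Client N gives 38×22/25 = 33.44.
Total value = 157.44.

157.44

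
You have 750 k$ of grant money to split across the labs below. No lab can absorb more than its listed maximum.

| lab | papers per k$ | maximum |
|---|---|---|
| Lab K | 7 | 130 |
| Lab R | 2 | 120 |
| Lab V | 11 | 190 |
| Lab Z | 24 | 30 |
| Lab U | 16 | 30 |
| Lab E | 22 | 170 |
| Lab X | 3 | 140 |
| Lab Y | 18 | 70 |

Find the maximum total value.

Order the labs by papers per k$: Lab Z 24 > Lab E 22 > Lab Y 18 > Lab U 16 > Lab V 11 > Lab K 7 > Lab X 3 > Lab R 2.
Lab Z: +30 to 30 (cap) → 720 left.
Lab E takes 170 to reach its cap of 170 → 550 left.
Lab Y takes 70 to reach its cap of 70 → 480 left.
Lab U takes 30 to reach its cap of 30 → 450 left.
Lab V: +190 to 190 (cap) → 260 left.
Give Lab K 130 to hit its cap of 130 → 130 left.
Lab X has room for 140 but only 130 remain, so it gets 130.
Total = 7×130 + 11×190 + 24×30 + 16×30 + 22×170 + 3×130 + 18×70 = 9590.

9590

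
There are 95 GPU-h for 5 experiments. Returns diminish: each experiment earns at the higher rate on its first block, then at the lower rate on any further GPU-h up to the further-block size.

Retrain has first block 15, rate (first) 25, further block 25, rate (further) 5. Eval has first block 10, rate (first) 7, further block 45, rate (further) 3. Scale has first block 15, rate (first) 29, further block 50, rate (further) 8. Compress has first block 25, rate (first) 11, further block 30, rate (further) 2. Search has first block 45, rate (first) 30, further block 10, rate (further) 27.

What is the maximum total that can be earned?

2540

Order all 10 blocks by rate: Search/T1 30 > Scale/T1 29 > Search/T2 27 > Retrain/T1 25 > Compress/T1 11 > Scale/T2 8 > Eval/T1 7 > Retrain/T2 5 > Eval/T2 3 > Compress/T2 2.
Fill Search T1 block (45 at 30) → 50 left.
Fill Scale T1 block (15 at 29) → 35 left.
Search T2 at 27: fill all 10 → 25 left.
Fill Retrain T1 block (15 at 25) → 10 left.
Compress/T1: +10 of 25 at 11; pool empty.
Total = 30×45 + 29×15 + 27×10 + 25×15 + 11×10 = 2540.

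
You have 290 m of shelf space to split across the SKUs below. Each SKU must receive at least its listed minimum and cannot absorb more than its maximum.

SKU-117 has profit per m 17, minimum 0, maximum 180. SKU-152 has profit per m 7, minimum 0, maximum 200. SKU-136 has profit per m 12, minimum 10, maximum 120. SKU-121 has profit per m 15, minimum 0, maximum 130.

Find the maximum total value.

4680

Meeting every minimum uses 0+0+10+0 = 10 m, leaving 280.
Order the SKUs by profit per m: SKU-117 17 > SKU-121 15 > SKU-136 12 > SKU-152 7.
SKU-117: +180 to 180 (cap) → 100 left.
SKU-121: +100 (room for 130) → 100. Pool exhausted.
Total = 17×180 + 12×10 + 15×100 = 4680.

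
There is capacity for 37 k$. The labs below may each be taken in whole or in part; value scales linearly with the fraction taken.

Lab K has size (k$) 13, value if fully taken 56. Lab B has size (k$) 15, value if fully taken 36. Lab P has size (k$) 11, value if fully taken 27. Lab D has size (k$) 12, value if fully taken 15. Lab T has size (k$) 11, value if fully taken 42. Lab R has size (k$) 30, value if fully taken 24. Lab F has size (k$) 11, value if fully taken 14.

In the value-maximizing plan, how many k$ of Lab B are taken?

Best value per unit of size first: Lab K 56/13≈4.31, Lab T 42/11≈3.82, Lab P 27/11≈2.45, Lab B 36/15≈2.4, Lab F 14/11≈1.27, Lab D 15/12≈1.25, Lab R 24/30≈0.8.
All 13 k$ of Lab K fit (value 56) ; 24 remain.
Take all of Lab T (11 k$, value 42) ; 13 k$ left.
Take all of Lab P (11 k$, value 27) ; 2 k$ left.
Only 2 k$ remain; take 2/15 of Lab B for value 36×2/15 = 4.8.

2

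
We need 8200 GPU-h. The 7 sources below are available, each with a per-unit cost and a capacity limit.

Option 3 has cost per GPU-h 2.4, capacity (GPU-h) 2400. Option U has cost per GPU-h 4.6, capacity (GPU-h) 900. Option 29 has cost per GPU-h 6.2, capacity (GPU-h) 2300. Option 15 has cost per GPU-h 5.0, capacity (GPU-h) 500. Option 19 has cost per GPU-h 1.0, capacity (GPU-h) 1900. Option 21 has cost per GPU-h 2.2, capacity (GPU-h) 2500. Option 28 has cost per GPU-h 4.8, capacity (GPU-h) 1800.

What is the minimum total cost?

Fill from the cheapest source first.
Option 19 at 1.0: take all 1900 GPU-h — 6300 still needed.
Option 21 at 2.2: take all 2500 GPU-h — 3800 still needed.
Option 3 at 2.4: take all 2400 GPU-h — 1400 still needed.
Take 900 from Option U at 4.6 — need 500 more.
Option 28 (4.8): take the remaining 500 — done.
Option 15, Option 29: unused.
Cost = 1900×1.0 + 2500×2.2 + 2400×2.4 + 900×4.6 + 500×4.8 = 19700.

19700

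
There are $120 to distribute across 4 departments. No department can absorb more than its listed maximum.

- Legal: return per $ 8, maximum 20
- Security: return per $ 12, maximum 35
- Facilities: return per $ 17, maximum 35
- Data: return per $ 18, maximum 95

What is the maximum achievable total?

2135

Rank by return per $: Data 18 > Facilities 17 > Security 12 > Legal 8.
Give Data 95 to hit its cap of 95 — 25 left.
Facilities: +25 (room for 35) → 25. Pool exhausted.
Total = 17×25 + 18×95 = 2135.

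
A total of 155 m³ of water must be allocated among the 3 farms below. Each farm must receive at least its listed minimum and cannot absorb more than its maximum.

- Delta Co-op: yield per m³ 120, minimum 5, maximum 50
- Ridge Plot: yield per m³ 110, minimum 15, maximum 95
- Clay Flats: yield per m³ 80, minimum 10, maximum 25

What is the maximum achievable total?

Meeting every minimum uses 5+15+10 = 30 m³, leaving 125.
Highest yield per m³ first: Delta Co-op 120 > Ridge Plot 110 > Clay Flats 80.
Delta Co-op takes 45 more to reach its cap of 50 → 80 left.
Ridge Plot takes 80 more to reach its cap of 95 → 0 left.
Total = 120×50 + 110×95 + 80×10 = 17250.

17250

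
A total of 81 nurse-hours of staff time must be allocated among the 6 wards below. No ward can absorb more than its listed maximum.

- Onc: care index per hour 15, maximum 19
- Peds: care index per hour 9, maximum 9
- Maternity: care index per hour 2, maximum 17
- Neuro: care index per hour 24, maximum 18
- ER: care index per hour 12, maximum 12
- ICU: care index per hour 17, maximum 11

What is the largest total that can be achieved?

1153

Order the wards by care index per hour: Neuro 24 > ICU 17 > Onc 15 > ER 12 > Peds 9 > Maternity 2.
Neuro: +18 to 18 (cap) ; 63 left.
ICU: +11 to 11 (cap) ; 52 left.
Give Onc 19 to hit its cap of 19 ; 33 left.
ER takes 12 to reach its cap of 12 ; 21 left.
Give Peds 9 to hit its cap of 9 ; 12 left.
Maternity has room for 17 but only 12 remain, so it gets 12.
Total = 15×19 + 9×9 + 2×12 + 24×18 + 12×12 + 17×11 = 1153.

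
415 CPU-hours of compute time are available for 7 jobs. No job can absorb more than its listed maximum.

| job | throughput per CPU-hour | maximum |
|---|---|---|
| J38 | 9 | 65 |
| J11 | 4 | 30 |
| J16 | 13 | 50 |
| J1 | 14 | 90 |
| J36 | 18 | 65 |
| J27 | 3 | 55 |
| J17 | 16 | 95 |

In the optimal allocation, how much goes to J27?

Order the jobs by throughput per CPU-hour: J36 18 > J17 16 > J1 14 > J16 13 > J38 9 > J11 4 > J27 3.
J36 takes 65 to reach its cap of 65 — 350 left.
J17: +95 to 95 (cap) — 255 left.
Give J1 90 to hit its cap of 90 — 165 left.
J16: +50 to 50 (cap) — 115 left.
J38: +65 to 65 (cap) — 50 left.
Give J11 30 to hit its cap of 30 — 20 left.
J27 has room for 55 but only 20 remain, so it gets 20.

20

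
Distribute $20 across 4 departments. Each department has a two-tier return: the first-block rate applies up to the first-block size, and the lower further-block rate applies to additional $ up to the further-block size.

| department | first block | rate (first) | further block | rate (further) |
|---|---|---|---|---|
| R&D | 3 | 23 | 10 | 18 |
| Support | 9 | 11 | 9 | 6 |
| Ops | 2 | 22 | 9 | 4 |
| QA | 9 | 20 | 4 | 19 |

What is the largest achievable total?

Rank every tier by rate: R&D/T1 23 > Ops/T1 22 > QA/T1 20 > QA/T2 19 > R&D/T2 18 > Support/T1 11 > Support/T2 6 > Ops/T2 4.
R&D/T1 (23): +3 → 17 left.
Fill Ops T1 block (2 at 22) → 15 left.
QA T1 at 20: fill all 9 → 6 left.
QA T2 at 19: fill all 4 → 2 left.
R&D/T2: +2 of 10 at 18; pool empty.
Total = 23×3 + 22×2 + 20×9 + 19×4 + 18×2 = 405.

405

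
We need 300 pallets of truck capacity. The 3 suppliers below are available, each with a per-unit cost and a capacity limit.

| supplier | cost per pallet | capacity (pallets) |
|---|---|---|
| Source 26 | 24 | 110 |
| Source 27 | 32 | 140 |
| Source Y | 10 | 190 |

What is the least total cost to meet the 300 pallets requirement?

Fill from the cheapest supplier first.
Source Y at 10: take all 190 pallets — 110 still needed.
Source 26 at 24: take all 110 pallets — 0 still needed.
Source 27: unused.
Cost = 190×10 + 110×24 = 4540.

4540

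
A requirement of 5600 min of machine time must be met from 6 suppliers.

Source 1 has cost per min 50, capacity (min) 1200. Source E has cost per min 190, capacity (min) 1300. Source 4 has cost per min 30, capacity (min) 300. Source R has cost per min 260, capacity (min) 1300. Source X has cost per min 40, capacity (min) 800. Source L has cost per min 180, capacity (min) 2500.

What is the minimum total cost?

Use suppliers in increasing cost order.
Take 300 from Source 4 at 30 — need 5300 more.
Source X at 40: take all 800 min — 4500 still needed.
Source 1 at 50: take all 1200 min — 3300 still needed.
Source L at 180: take all 2500 min — 800 still needed.
Source E at 190: take 800 of its 1300 — requirement met.
Source R: unused.
Cost = 300×30 + 800×40 + 1200×50 + 2500×180 + 800×190 = 703000.

703000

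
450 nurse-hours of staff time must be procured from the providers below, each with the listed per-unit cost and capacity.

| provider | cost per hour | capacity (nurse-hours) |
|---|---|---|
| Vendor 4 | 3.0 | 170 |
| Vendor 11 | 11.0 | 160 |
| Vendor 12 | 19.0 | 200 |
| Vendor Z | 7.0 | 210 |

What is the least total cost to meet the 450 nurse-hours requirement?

Cheapest first:
Vendor 4 at 3.0: take all 170 nurse-hours ; 280 still needed.
Vendor Z (7.0): use full 210 ; 70 nurse-hours to go.
Vendor 11 at 11.0: take 70 of its 160 ; requirement met.
Vendor 12: unused.
Cost = 170×3.0 + 210×7.0 + 70×11.0 = 2750.

2750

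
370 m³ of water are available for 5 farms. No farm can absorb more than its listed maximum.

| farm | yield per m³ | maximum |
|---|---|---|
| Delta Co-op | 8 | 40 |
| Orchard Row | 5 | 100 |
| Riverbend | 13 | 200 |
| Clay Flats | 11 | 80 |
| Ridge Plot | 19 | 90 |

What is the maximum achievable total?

5190

Highest yield per m³ first: Ridge Plot 19 > Riverbend 13 > Clay Flats 11 > Delta Co-op 8 > Orchard Row 5.
Ridge Plot: +90 to 90 (cap) ; 280 left.
Riverbend takes 200 to reach its cap of 200 ; 80 left.
Clay Flats takes 80 to reach its cap of 80 ; 0 left.
Total = 13×200 + 11×80 + 19×90 = 5190.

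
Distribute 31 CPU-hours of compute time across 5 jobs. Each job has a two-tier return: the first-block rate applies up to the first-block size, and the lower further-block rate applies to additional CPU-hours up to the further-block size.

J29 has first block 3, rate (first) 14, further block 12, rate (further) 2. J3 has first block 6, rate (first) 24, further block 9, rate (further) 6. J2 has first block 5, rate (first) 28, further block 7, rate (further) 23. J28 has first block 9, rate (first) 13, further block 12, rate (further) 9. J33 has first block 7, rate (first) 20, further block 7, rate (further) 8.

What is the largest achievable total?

Treat each block as its own option and order by rate: J2/T1 28 > J3/T1 24 > J2/T2 23 > J33/T1 20 > J29/T1 14 > J28/T1 13 > J28/T2 9 > J33/T2 8 > J3/T2 6 > J29/T2 2.
J2 T1 at 28: fill all 5 — 26 left.
J3/T1 (24): +6 — 20 left.
J2/T2 (23): +7 — 13 left.
Fill J33 T1 block (7 at 20) — 6 left.
J29 T1 at 14: fill all 3 — 3 left.
3 remain; put them into J28 T1 at 13.
Total = 28×5 + 24×6 + 23×7 + 20×7 + 14×3 + 13×3 = 666.

666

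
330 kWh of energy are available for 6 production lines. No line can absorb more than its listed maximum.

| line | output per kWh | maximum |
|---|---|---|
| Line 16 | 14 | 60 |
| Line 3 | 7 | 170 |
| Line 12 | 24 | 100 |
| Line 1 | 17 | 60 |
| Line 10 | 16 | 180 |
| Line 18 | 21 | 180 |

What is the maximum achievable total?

7030

Highest output per kWh first: Line 12 24 > Line 18 21 > Line 1 17 > Line 10 16 > Line 16 14 > Line 3 7.
Line 12: +100 to 100 (cap) → 230 left.
Line 18: +180 to 180 (cap) → 50 left.
Line 1: +50 (room for 60) → 50. Pool exhausted.
Total = 24×100 + 17×50 + 21×180 = 7030.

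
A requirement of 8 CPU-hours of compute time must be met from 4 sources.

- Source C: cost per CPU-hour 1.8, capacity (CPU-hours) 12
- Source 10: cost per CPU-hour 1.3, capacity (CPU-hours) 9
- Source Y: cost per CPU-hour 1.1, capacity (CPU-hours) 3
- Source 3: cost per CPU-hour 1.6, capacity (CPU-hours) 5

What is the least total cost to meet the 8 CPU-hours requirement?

Use sources in increasing cost order.
Take 3 from Source Y at 1.1 ; need 5 more.
Take 5 from Source 10 at 1.3 to finish.
Source 3, Source C: unused.
Cost = 3×1.1 + 5×1.3 = 9.8.

9.8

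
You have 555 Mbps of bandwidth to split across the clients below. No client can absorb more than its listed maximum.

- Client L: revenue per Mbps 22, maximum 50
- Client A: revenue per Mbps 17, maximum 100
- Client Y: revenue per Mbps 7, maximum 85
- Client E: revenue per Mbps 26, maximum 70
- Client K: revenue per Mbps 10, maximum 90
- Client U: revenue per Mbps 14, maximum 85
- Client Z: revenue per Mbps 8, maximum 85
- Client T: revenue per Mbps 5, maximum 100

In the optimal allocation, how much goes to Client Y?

75

Highest revenue per Mbps first: Client E 26 > Client L 22 > Client A 17 > Client U 14 > Client K 10 > Client Z 8 > Client Y 7 > Client T 5.
Give Client E 70 to hit its cap of 70 → 485 left.
Client L takes 50 to reach its cap of 50 → 435 left.
Client A takes 100 to reach its cap of 100 → 335 left.
Client U takes 85 to reach its cap of 85 → 250 left.
Give Client K 90 to hit its cap of 90 → 160 left.
Give Client Z 85 to hit its cap of 85 → 75 left.
Client Y has room for 85 but only 75 remain, so it gets 75.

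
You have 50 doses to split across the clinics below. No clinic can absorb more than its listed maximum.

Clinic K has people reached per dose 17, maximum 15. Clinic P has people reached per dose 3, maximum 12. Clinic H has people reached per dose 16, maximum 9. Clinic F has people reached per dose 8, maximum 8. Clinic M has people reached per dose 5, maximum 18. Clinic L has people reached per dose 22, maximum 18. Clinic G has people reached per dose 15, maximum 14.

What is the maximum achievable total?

Highest people reached per dose first: Clinic L 22 > Clinic K 17 > Clinic H 16 > Clinic G 15 > Clinic F 8 > Clinic M 5 > Clinic P 3.
Clinic L: +18 to 18 (cap) ; 32 left.
Give Clinic K 15 to hit its cap of 15 ; 17 left.
Give Clinic H 9 to hit its cap of 9 ; 8 left.
Clinic G has room for 14 but only 8 remain, so it gets 8.
Total = 17×15 + 16×9 + 22×18 + 15×8 = 915.

915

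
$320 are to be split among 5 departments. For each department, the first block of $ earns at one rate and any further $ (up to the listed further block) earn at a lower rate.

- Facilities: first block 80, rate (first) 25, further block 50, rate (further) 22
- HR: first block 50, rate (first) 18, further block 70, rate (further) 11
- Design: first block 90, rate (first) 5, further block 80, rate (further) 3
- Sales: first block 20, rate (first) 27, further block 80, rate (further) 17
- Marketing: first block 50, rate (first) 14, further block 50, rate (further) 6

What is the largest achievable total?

6460

Order all 10 blocks by rate: Sales/T1 27 > Facilities/T1 25 > Facilities/T2 22 > HR/T1 18 > Sales/T2 17 > Marketing/T1 14 > HR/T2 11 > Marketing/T2 6 > Design/T1 5 > Design/T2 3.
Sales T1 at 27: fill all 20 — 300 left.
Facilities T1 at 25: fill all 80 — 220 left.
Facilities T2 at 22: fill all 50 — 170 left.
Fill HR T1 block (50 at 18) — 120 left.
Sales/T2 (17): +80 — 40 left.
Marketing/T1: +40 of 50 at 14; pool empty.
Total = 27×20 + 25×80 + 22×50 + 18×50 + 17×80 + 14×40 = 6460.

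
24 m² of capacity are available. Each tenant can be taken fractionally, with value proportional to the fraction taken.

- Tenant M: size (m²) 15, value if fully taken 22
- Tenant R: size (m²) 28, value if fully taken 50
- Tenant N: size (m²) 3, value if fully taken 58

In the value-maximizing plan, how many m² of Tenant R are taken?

Best value per unit of size first: Tenant N 58/3≈19.3, Tenant R 50/28≈1.79, Tenant M 22/15≈1.47.
Take all of Tenant N (3 m², value 58) — 21 m² left.
21 m² left: a 21/28 share of Tenant R gives 50×21/28 = 37.5.

21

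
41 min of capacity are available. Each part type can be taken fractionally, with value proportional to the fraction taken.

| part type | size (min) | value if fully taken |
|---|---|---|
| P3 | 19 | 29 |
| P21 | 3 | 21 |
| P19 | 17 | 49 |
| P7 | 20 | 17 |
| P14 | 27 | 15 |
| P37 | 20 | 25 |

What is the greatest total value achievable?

101.5

Sort by value density: P21 21/3≈7, P19 49/17≈2.88, P3 29/19≈1.53, P37 25/20≈1.25, P7 17/20≈0.85, P14 15/27≈0.556.
P21: take in full, 3 min for value 21 — 38 left.
All 17 min of P19 fit (value 49) — 21 remain.
P3: take in full, 19 min for value 29 — 2 left.
Only 2 min remain; take 2/20 of P37 for value 25×2/20 = 2.5.
Total value = 101.5.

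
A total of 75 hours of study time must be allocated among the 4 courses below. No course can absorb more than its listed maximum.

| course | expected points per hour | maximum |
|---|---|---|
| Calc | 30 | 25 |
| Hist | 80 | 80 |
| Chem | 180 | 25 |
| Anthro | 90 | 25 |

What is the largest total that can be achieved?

Highest expected points per hour first: Chem 180 > Anthro 90 > Hist 80 > Calc 30.
Give Chem 25 to hit its cap of 25 → 50 left.
Anthro: +25 to 25 (cap) → 25 left.
Only 25 left; Hist takes them to reach 25.
Total = 80×25 + 180×25 + 90×25 = 8750.

8750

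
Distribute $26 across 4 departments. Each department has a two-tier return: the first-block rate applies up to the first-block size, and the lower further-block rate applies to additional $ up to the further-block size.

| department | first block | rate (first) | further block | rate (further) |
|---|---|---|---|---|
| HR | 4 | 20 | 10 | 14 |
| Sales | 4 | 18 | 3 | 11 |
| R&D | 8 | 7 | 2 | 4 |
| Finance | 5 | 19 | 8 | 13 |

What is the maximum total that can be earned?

Order all 8 blocks by rate: HR/first 20 > Finance/first 19 > Sales/first 18 > HR/second 14 > Finance/second 13 > Sales/second 11 > R&D/first 7 > R&D/second 4.
HR/first (20): +4 — 22 left.
Finance/first (19): +5 — 17 left.
Fill Sales first block (4 at 18) — 13 left.
Fill HR second block (10 at 14) — 3 left.
Finance/second: +3 of 8 at 13; pool empty.
Total = 20×4 + 19×5 + 18×4 + 14×10 + 13×3 = 426.

426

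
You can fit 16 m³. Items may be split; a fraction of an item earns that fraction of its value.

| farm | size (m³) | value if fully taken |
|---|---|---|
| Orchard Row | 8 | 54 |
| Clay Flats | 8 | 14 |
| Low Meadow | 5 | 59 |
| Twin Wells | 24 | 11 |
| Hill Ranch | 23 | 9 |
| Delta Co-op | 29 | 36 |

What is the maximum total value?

118.25

Best value per unit of size first: Low Meadow 59/5≈11.8, Orchard Row 54/8≈6.75, Clay Flats 14/8≈1.75, Delta Co-op 36/29≈1.24, Twin Wells 11/24≈0.458, Hill Ranch 9/23≈0.391.
Low Meadow: take in full, 5 m³ for value 59 → 11 left.
All 8 m³ of Orchard Row fit (value 54) → 3 remain.
Only 3 m³ remain; take 3/8 of Clay Flats for value 14×3/8 = 5.25.
Total value = 118.25.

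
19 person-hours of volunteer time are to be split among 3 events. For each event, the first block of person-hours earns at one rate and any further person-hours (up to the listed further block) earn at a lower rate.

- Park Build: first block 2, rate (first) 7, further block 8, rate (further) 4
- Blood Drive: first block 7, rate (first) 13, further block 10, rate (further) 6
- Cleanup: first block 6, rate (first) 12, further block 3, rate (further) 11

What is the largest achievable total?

216

Treat each block as its own option and order by rate: Blood Drive/tier1 13 > Cleanup/tier1 12 > Cleanup/tier2 11 > Park Build/tier1 7 > Blood Drive/tier2 6 > Park Build/tier2 4.
Fill Blood Drive tier1 block (7 at 13) → 12 left.
Fill Cleanup tier1 block (6 at 12) → 6 left.
Cleanup/tier2 (11): +3 → 3 left.
Fill Park Build tier1 block (2 at 7) → 1 left.
1 remain; put them into Blood Drive tier2 at 6.
Total = 13×7 + 12×6 + 11×3 + 7×2 + 6×1 = 216.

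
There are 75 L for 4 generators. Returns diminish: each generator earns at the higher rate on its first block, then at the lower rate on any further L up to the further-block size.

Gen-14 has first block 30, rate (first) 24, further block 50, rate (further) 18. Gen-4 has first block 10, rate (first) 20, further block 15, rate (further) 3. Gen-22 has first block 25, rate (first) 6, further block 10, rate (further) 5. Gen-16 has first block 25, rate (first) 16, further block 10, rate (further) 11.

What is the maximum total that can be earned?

Rank every tier by rate: Gen-14/tier1 24 > Gen-4/tier1 20 > Gen-14/tier2 18 > Gen-16/tier1 16 > Gen-16/tier2 11 > Gen-22/tier1 6 > Gen-22/tier2 5 > Gen-4/tier2 3.
Fill Gen-14 tier1 block (30 at 24) — 45 left.
Gen-4/tier1 (20): +10 — 35 left.
Gen-14 tier2 at 18: only 35 left, fill 35.
Total = 24×30 + 20×10 + 18×35 = 1550.

1550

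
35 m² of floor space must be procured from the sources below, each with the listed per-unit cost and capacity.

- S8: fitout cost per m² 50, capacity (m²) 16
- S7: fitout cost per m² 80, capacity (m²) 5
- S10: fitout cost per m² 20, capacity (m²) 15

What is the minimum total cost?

1420

Use sources in increasing cost order.
S10 (20): use full 15 → 20 m² to go.
S8 (50): use full 16 → 4 m² to go.
S7 at 80: take 4 of its 5 → requirement met.
Cost = 15×20 + 16×50 + 4×80 = 1420.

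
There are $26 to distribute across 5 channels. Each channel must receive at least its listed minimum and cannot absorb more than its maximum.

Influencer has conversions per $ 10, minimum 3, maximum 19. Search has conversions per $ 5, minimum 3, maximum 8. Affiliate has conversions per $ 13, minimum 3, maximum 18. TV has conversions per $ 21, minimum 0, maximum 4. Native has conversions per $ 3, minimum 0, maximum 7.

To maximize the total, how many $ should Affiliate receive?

Meeting every minimum uses 3+3+3+0+0 = 9 $, leaving 17.
Rank by conversions per $: TV 21 > Affiliate 13 > Influencer 10 > Search 5 > Native 3.
TV: +4 to 4 (cap) → 13 left.
Only 13 left; Affiliate takes them to reach 16.

16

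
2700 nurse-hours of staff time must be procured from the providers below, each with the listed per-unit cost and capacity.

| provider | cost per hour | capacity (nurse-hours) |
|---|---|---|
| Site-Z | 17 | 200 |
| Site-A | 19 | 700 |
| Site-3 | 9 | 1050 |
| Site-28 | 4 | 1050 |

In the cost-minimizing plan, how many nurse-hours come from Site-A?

400

Cheapest first:
Site-28 at 4: take all 1050 nurse-hours ; 1650 still needed.
Take 1050 from Site-3 at 9 ; need 600 more.
Site-Z (17): use full 200 ; 400 nurse-hours to go.
Site-A at 19: take 400 of its 700 ; requirement met.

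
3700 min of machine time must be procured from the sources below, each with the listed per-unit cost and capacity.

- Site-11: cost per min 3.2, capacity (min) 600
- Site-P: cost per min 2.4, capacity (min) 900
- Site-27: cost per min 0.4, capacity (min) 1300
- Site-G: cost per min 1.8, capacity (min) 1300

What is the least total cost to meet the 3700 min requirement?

Use sources in increasing cost order.
Site-27 at 0.4: take all 1300 min — 2400 still needed.
Site-G at 1.8: take all 1300 min — 1100 still needed.
Site-P (2.4): use full 900 — 200 min to go.
Site-11 (3.2): take the remaining 200 — done.
Cost = 1300×0.4 + 1300×1.8 + 900×2.4 + 200×3.2 = 5660.

5660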